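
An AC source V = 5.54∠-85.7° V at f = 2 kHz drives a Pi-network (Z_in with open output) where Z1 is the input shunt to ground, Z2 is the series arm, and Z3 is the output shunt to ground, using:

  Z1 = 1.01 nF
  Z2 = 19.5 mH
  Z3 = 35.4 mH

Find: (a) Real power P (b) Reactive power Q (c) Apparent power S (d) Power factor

Step 1 — Angular frequency: ω = 2π·f = 2π·2000 = 1.257e+04 rad/s.
Step 2 — Component impedances:
  Z1: Z = 1/(jωC) = -j/(ω·C) = 0 - j7.879e+04 Ω
  Z2: Z = jωL = j·1.257e+04·0.0195 = 0 + j245 Ω
  Z3: Z = jωL = j·1.257e+04·0.0354 = 0 + j444.8 Ω
Step 3 — With open output, the series arm Z2 and the output shunt Z3 appear in series to ground: Z2 + Z3 = 0 + j689.9 Ω.
Step 4 — Parallel with input shunt Z1: Z_in = Z1 || (Z2 + Z3) = 0 + j696 Ω = 696∠90.0° Ω.
Step 5 — Source phasor: V = 5.54∠-85.7° V = 0.4154 - j5.524 V.
Step 6 — Current: I = V / Z = -0.007938 - j0.0005968 A = 0.00796∠-175.7° A.
Step 7 — Complex power: S = V·I* = 0 + j0.0441 VA.
Step 8 — Real power: P = Re(S) = 0 W.
Step 9 — Reactive power: Q = Im(S) = 0.0441 VAR.
Step 10 — Apparent power: |S| = 0.0441 VA.
Step 11 — Power factor: PF = P/|S| = 0 (lagging).

(a) P = 0 W  (b) Q = 0.0441 VAR  (c) S = 0.0441 VA  (d) PF = 0 (lagging)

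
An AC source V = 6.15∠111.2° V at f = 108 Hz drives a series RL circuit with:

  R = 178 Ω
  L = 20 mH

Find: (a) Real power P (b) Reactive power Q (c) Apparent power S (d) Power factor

Step 1 — Angular frequency: ω = 2π·f = 2π·108 = 678.6 rad/s.
Step 2 — Component impedances:
  R: Z = R = 178 Ω
  L: Z = jωL = j·678.6·0.02 = 0 + j13.57 Ω
Step 3 — Series combination: Z_total = R + L = 178 + j13.57 Ω = 178.5∠4.4° Ω.
Step 4 — Source phasor: V = 6.15∠111.2° V = -2.224 + j5.734 V.
Step 5 — Current: I = V / Z = -0.00998 + j0.03297 A = 0.03445∠106.8° A.
Step 6 — Complex power: S = V·I* = 0.2113 + j0.01611 VA.
Step 7 — Real power: P = Re(S) = 0.2113 W.
Step 8 — Reactive power: Q = Im(S) = 0.01611 VAR.
Step 9 — Apparent power: |S| = 0.2119 VA.
Step 10 — Power factor: PF = P/|S| = 0.9971 (lagging).

(a) P = 0.2113 W  (b) Q = 0.01611 VAR  (c) S = 0.2119 VA  (d) PF = 0.9971 (lagging)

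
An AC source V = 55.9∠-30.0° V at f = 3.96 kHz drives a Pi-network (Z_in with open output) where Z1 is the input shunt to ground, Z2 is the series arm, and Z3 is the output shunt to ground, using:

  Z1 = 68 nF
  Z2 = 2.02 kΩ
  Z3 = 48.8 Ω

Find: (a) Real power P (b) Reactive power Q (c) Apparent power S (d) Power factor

Step 1 — Angular frequency: ω = 2π·f = 2π·3960 = 2.488e+04 rad/s.
Step 2 — Component impedances:
  Z1: Z = 1/(jωC) = -j/(ω·C) = 0 - j591 Ω
  Z2: Z = R = 2020 Ω
  Z3: Z = R = 48.8 Ω
Step 3 — With open output, the series arm Z2 and the output shunt Z3 appear in series to ground: Z2 + Z3 = 2069 Ω.
Step 4 — Parallel with input shunt Z1: Z_in = Z1 || (Z2 + Z3) = 156.1 - j546.4 Ω = 568.3∠-74.1° Ω.
Step 5 — Source phasor: V = 55.9∠-30.0° V = 48.41 - j27.95 V.
Step 6 — Current: I = V / Z = 0.07069 + j0.0684 A = 0.09836∠44.1° A.
Step 7 — Complex power: S = V·I* = 1.51 - j5.287 VA.
Step 8 — Real power: P = Re(S) = 1.51 W.
Step 9 — Reactive power: Q = Im(S) = -5.287 VAR.
Step 10 — Apparent power: |S| = 5.499 VA.
Step 11 — Power factor: PF = P/|S| = 0.2747 (leading).

(a) P = 1.51 W  (b) Q = -5.287 VAR  (c) S = 5.499 VA  (d) PF = 0.2747 (leading)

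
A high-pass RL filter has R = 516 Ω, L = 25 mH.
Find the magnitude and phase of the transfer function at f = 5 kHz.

Step 1 — Angular frequency: ω = 2π·5000 = 3.142e+04 rad/s.
Step 2 — Transfer function: H(jω) = jωL/(R + jωL).
Step 3 — Numerator jωL = j·785.4; denominator R + jωL = 516 + j785.4.
Step 4 — H = 0.6985 + j0.4589.
Step 5 — Magnitude: |H| = 0.8358 (-1.6 dB); phase: φ = 33.3°.

|H| = 0.8358 (-1.6 dB), φ = 33.3°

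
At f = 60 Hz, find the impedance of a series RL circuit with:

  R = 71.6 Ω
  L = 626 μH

Step 1 — Angular frequency: ω = 2π·f = 2π·60 = 377 rad/s.
Step 2 — Component impedances:
  R: Z = R = 71.6 Ω
  L: Z = jωL = j·377·0.000626 = 0 + j0.236 Ω
Step 3 — Series combination: Z_total = R + L = 71.6 + j0.236 Ω = 71.6∠0.2° Ω.

Z = 71.6 + j0.236 Ω = 71.6∠0.2° Ω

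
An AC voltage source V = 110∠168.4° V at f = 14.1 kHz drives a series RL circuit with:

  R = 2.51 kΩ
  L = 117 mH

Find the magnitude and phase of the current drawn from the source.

Step 1 — Angular frequency: ω = 2π·f = 2π·1.41e+04 = 8.859e+04 rad/s.
Step 2 — Component impedances:
  R: Z = R = 2510 Ω
  L: Z = jωL = j·8.859e+04·0.117 = 0 + j1.037e+04 Ω
Step 3 — Series combination: Z_total = R + L = 2510 + j1.037e+04 Ω = 1.066e+04∠76.4° Ω.
Step 4 — Source phasor: V = 110∠168.4° V = -107.8 + j22.12 V.
Step 5 — Ohm's law: I = V / Z_total = (-107.8 + j22.12) / (2510 + j1.037e+04) = -0.0003622 + j0.01031 A.
Step 6 — Convert to polar: |I| = 0.01031 A, ∠I = 92.0°.

I = 0.01031∠92.0° A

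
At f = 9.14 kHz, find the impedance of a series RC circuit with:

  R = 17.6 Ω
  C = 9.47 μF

Step 1 — Angular frequency: ω = 2π·f = 2π·9140 = 5.743e+04 rad/s.
Step 2 — Component impedances:
  R: Z = R = 17.6 Ω
  C: Z = 1/(jωC) = -j/(ω·C) = 0 - j1.839 Ω
Step 3 — Series combination: Z_total = R + C = 17.6 - j1.839 Ω = 17.7∠-6.0° Ω.

Z = 17.6 - j1.839 Ω = 17.7∠-6.0° Ω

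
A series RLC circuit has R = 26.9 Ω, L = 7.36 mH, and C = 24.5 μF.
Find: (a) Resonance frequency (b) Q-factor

Step 1 — Resonance condition Im(Z)=0 gives ω₀ = 1/√(LC).
Step 2 — ω₀ = 1/√(0.00736·2.45e-05) = 2355 rad/s.
Step 3 — f₀ = ω₀/(2π) = 374.8 Hz.
Step 4 — Series Q: Q = ω₀L/R = 2355·0.00736/26.9 = 0.6443.

(a) f₀ = 374.8 Hz  (b) Q = 0.6443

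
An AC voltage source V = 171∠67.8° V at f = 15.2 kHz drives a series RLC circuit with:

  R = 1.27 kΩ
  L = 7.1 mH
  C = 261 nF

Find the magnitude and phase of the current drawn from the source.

Step 1 — Angular frequency: ω = 2π·f = 2π·1.52e+04 = 9.55e+04 rad/s.
Step 2 — Component impedances:
  R: Z = R = 1270 Ω
  L: Z = jωL = j·9.55e+04·0.0071 = 0 + j678.1 Ω
  C: Z = 1/(jωC) = -j/(ω·C) = 0 - j40.12 Ω
Step 3 — Series combination: Z_total = R + L + C = 1270 + j638 Ω = 1421∠26.7° Ω.
Step 4 — Source phasor: V = 171∠67.8° V = 64.61 + j158.3 V.
Step 5 — Ohm's law: I = V / Z_total = (64.61 + j158.3) / (1270 + j638) = 0.09063 + j0.07914 A.
Step 6 — Convert to polar: |I| = 0.1203 A, ∠I = 41.1°.

I = 0.1203∠41.1° A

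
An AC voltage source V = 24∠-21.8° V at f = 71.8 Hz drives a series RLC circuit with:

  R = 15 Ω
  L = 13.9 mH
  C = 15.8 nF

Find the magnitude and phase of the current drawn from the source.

Step 1 — Angular frequency: ω = 2π·f = 2π·71.8 = 451.1 rad/s.
Step 2 — Component impedances:
  R: Z = R = 15 Ω
  L: Z = jωL = j·451.1·0.0139 = 0 + j6.271 Ω
  C: Z = 1/(jωC) = -j/(ω·C) = 0 - j1.403e+05 Ω
Step 3 — Series combination: Z_total = R + L + C = 15 - j1.403e+05 Ω = 1.403e+05∠-90.0° Ω.
Step 4 — Source phasor: V = 24∠-21.8° V = 22.28 - j8.913 V.
Step 5 — Ohm's law: I = V / Z_total = (22.28 - j8.913) / (15 - j1.403e+05) = 6.355e-05 + j0.0001588 A.
Step 6 — Convert to polar: |I| = 0.0001711 A, ∠I = 68.2°.

I = 0.0001711∠68.2° A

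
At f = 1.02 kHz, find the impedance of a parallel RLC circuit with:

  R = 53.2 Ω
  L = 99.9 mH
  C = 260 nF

Step 1 — Angular frequency: ω = 2π·f = 2π·1020 = 6409 rad/s.
Step 2 — Component impedances:
  R: Z = R = 53.2 Ω
  L: Z = jωL = j·6409·0.0999 = 0 + j640.2 Ω
  C: Z = 1/(jωC) = -j/(ω·C) = 0 - j600.1 Ω
Step 3 — Parallel combination: 1/Z_total = 1/R + 1/L + 1/C; Z_total = 53.2 - j0.2955 Ω = 53.2∠-0.3° Ω.

Z = 53.2 - j0.2955 Ω = 53.2∠-0.3° Ω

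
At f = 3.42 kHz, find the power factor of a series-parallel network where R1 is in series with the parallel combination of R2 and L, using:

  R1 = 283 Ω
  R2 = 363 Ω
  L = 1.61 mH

Step 1 — Angular frequency: ω = 2π·f = 2π·3420 = 2.149e+04 rad/s.
Step 2 — Component impedances:
  R1: Z = R = 283 Ω
  R2: Z = R = 363 Ω
  L: Z = jωL = j·2.149e+04·0.00161 = 0 + j34.6 Ω
Step 3 — Parallel branch: R2 || L = 1/(1/R2 + 1/L) = 3.268 + j34.29 Ω.
Step 4 — Series with R1: Z_total = R1 + (R2 || L) = 286.3 + j34.29 Ω = 288.3∠6.8° Ω.
Step 5 — Power factor: PF = cos(φ) = Re(Z)/|Z| = 286.27/288.31 = 0.9929.
Step 6 — Type: Im(Z) = 34.29 ⇒ lagging (phase φ = 6.8°).

PF = 0.9929 (lagging, φ = 6.8°)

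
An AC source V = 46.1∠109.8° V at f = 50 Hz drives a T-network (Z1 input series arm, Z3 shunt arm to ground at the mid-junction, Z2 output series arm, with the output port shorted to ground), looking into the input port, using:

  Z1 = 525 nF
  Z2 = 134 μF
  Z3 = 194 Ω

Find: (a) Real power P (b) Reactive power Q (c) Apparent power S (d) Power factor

Step 1 — Angular frequency: ω = 2π·f = 2π·50 = 314.2 rad/s.
Step 2 — Component impedances:
  Z1: Z = 1/(jωC) = -j/(ω·C) = 0 - j6063 Ω
  Z2: Z = 1/(jωC) = -j/(ω·C) = 0 - j23.75 Ω
  Z3: Z = R = 194 Ω
Step 3 — With the output port shorted to ground, the output series arm Z2 runs from the junction to ground; the shunt arm Z3 also runs from the junction to ground. They appear in parallel: Z3 || Z2 = 2.866 - j23.4 Ω.
Step 4 — Series with input arm Z1: Z_in = Z1 + (Z3 || Z2) = 2.866 - j6086 Ω = 6086∠-90.0° Ω.
Step 5 — Source phasor: V = 46.1∠109.8° V = -15.62 + j43.37 V.
Step 6 — Current: I = V / Z = -0.007128 - j0.002562 A = 0.007574∠-160.2° A.
Step 7 — Complex power: S = V·I* = 0.0001644 - j0.3492 VA.
Step 8 — Real power: P = Re(S) = 0.0001644 W.
Step 9 — Reactive power: Q = Im(S) = -0.3492 VAR.
Step 10 — Apparent power: |S| = 0.3492 VA.
Step 11 — Power factor: PF = P/|S| = 0.0004708 (leading).

(a) P = 0.0001644 W  (b) Q = -0.3492 VAR  (c) S = 0.3492 VA  (d) PF = 0.0004708 (leading)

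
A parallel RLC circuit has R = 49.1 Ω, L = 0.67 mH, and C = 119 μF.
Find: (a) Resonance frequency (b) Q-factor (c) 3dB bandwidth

Step 1 — Resonance: ω₀ = 1/√(LC) = 1/√(0.00067·0.000119) = 3542 rad/s.
Step 2 — f₀ = ω₀/(2π) = 563.6 Hz.
Step 3 — Parallel Q: Q = R/(ω₀L) = 49.1/(3542·0.00067) = 20.69.
Step 4 — Bandwidth: Δω = ω₀/Q = 171.1 rad/s; BW = Δω/(2π) = 27.24 Hz.

(a) f₀ = 563.6 Hz  (b) Q = 20.69  (c) BW = 27.24 Hz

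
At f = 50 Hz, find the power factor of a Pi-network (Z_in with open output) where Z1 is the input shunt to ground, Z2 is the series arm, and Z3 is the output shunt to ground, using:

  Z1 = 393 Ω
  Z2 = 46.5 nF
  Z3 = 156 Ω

Step 1 — Angular frequency: ω = 2π·f = 2π·50 = 314.2 rad/s.
Step 2 — Component impedances:
  Z1: Z = R = 393 Ω
  Z2: Z = 1/(jωC) = -j/(ω·C) = 0 - j6.845e+04 Ω
  Z3: Z = R = 156 Ω
Step 3 — With open output, the series arm Z2 and the output shunt Z3 appear in series to ground: Z2 + Z3 = 156 - j6.845e+04 Ω.
Step 4 — Parallel with input shunt Z1: Z_in = Z1 || (Z2 + Z3) = 393 - j2.256 Ω = 393∠-0.3° Ω.
Step 5 — Power factor: PF = cos(φ) = Re(Z)/|Z| = 393/393 = 1.
Step 6 — Type: Im(Z) = -2.256 ⇒ leading (phase φ = -0.3°).

PF = 1 (leading, φ = -0.3°)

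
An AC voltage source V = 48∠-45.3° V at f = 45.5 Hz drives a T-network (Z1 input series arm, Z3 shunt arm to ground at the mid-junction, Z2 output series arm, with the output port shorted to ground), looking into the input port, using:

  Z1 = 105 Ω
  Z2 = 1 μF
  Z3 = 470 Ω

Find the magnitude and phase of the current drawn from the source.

Step 1 — Angular frequency: ω = 2π·f = 2π·45.5 = 285.9 rad/s.
Step 2 — Component impedances:
  Z1: Z = R = 105 Ω
  Z2: Z = 1/(jωC) = -j/(ω·C) = 0 - j3498 Ω
  Z3: Z = R = 470 Ω
Step 3 — With the output port shorted to ground, the output series arm Z2 runs from the junction to ground; the shunt arm Z3 also runs from the junction to ground. They appear in parallel: Z3 || Z2 = 461.7 - j62.03 Ω.
Step 4 — Series with input arm Z1: Z_in = Z1 + (Z3 || Z2) = 566.7 - j62.03 Ω = 570.1∠-6.2° Ω.
Step 5 — Source phasor: V = 48∠-45.3° V = 33.76 - j34.12 V.
Step 6 — Ohm's law: I = V / Z_total = (33.76 - j34.12) / (566.7 - j62.03) = 0.06539 - j0.05305 A.
Step 7 — Convert to polar: |I| = 0.0842 A, ∠I = -39.1°.

I = 0.0842∠-39.1° A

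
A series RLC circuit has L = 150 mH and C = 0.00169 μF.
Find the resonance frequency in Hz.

Step 1 — Resonance condition Im(Z)=0 gives ω₀ = 1/√(LC).
Step 2 — ω₀ = 1/√(0.15·1.69e-09) = 6.281e+04 rad/s.
Step 3 — f₀ = ω₀/(2π) = 9996 Hz.

f₀ = 9996 Hz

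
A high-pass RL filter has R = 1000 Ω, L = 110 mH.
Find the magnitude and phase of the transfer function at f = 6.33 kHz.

Step 1 — Angular frequency: ω = 2π·6330 = 3.977e+04 rad/s.
Step 2 — Transfer function: H(jω) = jωL/(R + jωL).
Step 3 — Numerator jωL = j·4375; denominator R + jωL = 1000 + j4375.
Step 4 — H = 0.9503 + j0.2172.
Step 5 — Magnitude: |H| = 0.9749 (-0.2 dB); phase: φ = 12.9°.

|H| = 0.9749 (-0.2 dB), φ = 12.9°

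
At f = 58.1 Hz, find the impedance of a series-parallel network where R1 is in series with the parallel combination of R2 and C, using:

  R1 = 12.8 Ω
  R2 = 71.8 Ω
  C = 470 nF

Step 1 — Angular frequency: ω = 2π·f = 2π·58.1 = 365.1 rad/s.
Step 2 — Component impedances:
  R1: Z = R = 12.8 Ω
  R2: Z = R = 71.8 Ω
  C: Z = 1/(jωC) = -j/(ω·C) = 0 - j5828 Ω
Step 3 — Parallel branch: R2 || C = 1/(1/R2 + 1/C) = 71.79 - j0.8844 Ω.
Step 4 — Series with R1: Z_total = R1 + (R2 || C) = 84.59 - j0.8844 Ω = 84.59∠-0.6° Ω.

Z = 84.59 - j0.8844 Ω = 84.59∠-0.6° Ω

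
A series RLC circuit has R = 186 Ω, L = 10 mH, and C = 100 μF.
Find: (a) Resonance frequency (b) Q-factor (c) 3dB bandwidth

Step 1 — Resonance: ω₀ = 1/√(LC) = 1/√(0.01·0.0001) = 1000 rad/s.
Step 2 — f₀ = ω₀/(2π) = 159.2 Hz.
Step 3 — Series Q: Q = ω₀L/R = 1000·0.01/186 = 0.05376.
Step 4 — Bandwidth: Δω = ω₀/Q = 1.86e+04 rad/s; BW = Δω/(2π) = 2960 Hz.

(a) f₀ = 159.2 Hz  (b) Q = 0.05376  (c) BW = 2960 Hz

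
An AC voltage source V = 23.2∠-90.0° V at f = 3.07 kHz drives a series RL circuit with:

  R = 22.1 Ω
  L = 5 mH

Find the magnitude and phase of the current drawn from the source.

Step 1 — Angular frequency: ω = 2π·f = 2π·3070 = 1.929e+04 rad/s.
Step 2 — Component impedances:
  R: Z = R = 22.1 Ω
  L: Z = jωL = j·1.929e+04·0.005 = 0 + j96.45 Ω
Step 3 — Series combination: Z_total = R + L = 22.1 + j96.45 Ω = 98.95∠77.1° Ω.
Step 4 — Source phasor: V = 23.2∠-90.0° V = 0 - j23.2 V.
Step 5 — Ohm's law: I = V / Z_total = (0 - j23.2) / (22.1 + j96.45) = -0.2285 - j0.05237 A.
Step 6 — Convert to polar: |I| = 0.2345 A, ∠I = -167.1°.

I = 0.2345∠-167.1° A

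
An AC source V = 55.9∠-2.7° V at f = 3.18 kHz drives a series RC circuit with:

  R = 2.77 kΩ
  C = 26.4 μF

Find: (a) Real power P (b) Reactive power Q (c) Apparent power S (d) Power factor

Step 1 — Angular frequency: ω = 2π·f = 2π·3180 = 1.998e+04 rad/s.
Step 2 — Component impedances:
  R: Z = R = 2770 Ω
  C: Z = 1/(jωC) = -j/(ω·C) = 0 - j1.896 Ω
Step 3 — Series combination: Z_total = R + C = 2770 - j1.896 Ω = 2770∠-0.0° Ω.
Step 4 — Source phasor: V = 55.9∠-2.7° V = 55.84 - j2.633 V.
Step 5 — Current: I = V / Z = 0.02016 - j0.0009368 A = 0.02018∠-2.7° A.
Step 6 — Complex power: S = V·I* = 1.128 - j0.0007721 VA.
Step 7 — Real power: P = Re(S) = 1.128 W.
Step 8 — Reactive power: Q = Im(S) = -0.0007721 VAR.
Step 9 — Apparent power: |S| = 1.128 VA.
Step 10 — Power factor: PF = P/|S| = 1 (leading).

(a) P = 1.128 W  (b) Q = -0.0007721 VAR  (c) S = 1.128 VA  (d) PF = 1 (leading)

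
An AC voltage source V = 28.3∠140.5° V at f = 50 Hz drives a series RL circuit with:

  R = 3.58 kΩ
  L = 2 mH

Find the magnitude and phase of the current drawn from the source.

Step 1 — Angular frequency: ω = 2π·f = 2π·50 = 314.2 rad/s.
Step 2 — Component impedances:
  R: Z = R = 3580 Ω
  L: Z = jωL = j·314.2·0.002 = 0 + j0.6283 Ω
Step 3 — Series combination: Z_total = R + L = 3580 + j0.6283 Ω = 3580∠0.0° Ω.
Step 4 — Source phasor: V = 28.3∠140.5° V = -21.84 + j18 V.
Step 5 — Ohm's law: I = V / Z_total = (-21.84 + j18) / (3580 + j0.6283) = -0.006099 + j0.005029 A.
Step 6 — Convert to polar: |I| = 0.007905 A, ∠I = 140.5°.

I = 0.007905∠140.5° A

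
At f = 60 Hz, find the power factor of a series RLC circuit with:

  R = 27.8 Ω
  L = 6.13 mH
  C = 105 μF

Step 1 — Angular frequency: ω = 2π·f = 2π·60 = 377 rad/s.
Step 2 — Component impedances:
  R: Z = R = 27.8 Ω
  L: Z = jωL = j·377·0.00613 = 0 + j2.311 Ω
  C: Z = 1/(jωC) = -j/(ω·C) = 0 - j25.26 Ω
Step 3 — Series combination: Z_total = R + L + C = 27.8 - j22.95 Ω = 36.05∠-39.5° Ω.
Step 4 — Power factor: PF = cos(φ) = Re(Z)/|Z| = 27.8/36.0503 = 0.7711.
Step 5 — Type: Im(Z) = -22.95 ⇒ leading (phase φ = -39.5°).

PF = 0.7711 (leading, φ = -39.5°)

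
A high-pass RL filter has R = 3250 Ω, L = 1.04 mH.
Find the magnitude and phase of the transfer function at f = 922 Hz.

Step 1 — Angular frequency: ω = 2π·922 = 5793 rad/s.
Step 2 — Transfer function: H(jω) = jωL/(R + jωL).
Step 3 — Numerator jωL = j·6.025; denominator R + jωL = 3250 + j6.025.
Step 4 — H = 3.437e-06 + j0.001854.
Step 5 — Magnitude: |H| = 0.001854 (-54.6 dB); phase: φ = 89.9°.

|H| = 0.001854 (-54.6 dB), φ = 89.9°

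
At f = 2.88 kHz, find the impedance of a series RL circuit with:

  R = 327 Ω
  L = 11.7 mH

Step 1 — Angular frequency: ω = 2π·f = 2π·2880 = 1.81e+04 rad/s.
Step 2 — Component impedances:
  R: Z = R = 327 Ω
  L: Z = jωL = j·1.81e+04·0.0117 = 0 + j211.7 Ω
Step 3 — Series combination: Z_total = R + L = 327 + j211.7 Ω = 389.6∠32.9° Ω.

Z = 327 + j211.7 Ω = 389.6∠32.9° Ω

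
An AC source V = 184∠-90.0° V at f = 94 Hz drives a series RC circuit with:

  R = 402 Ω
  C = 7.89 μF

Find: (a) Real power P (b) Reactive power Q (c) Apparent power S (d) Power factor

Step 1 — Angular frequency: ω = 2π·f = 2π·94 = 590.6 rad/s.
Step 2 — Component impedances:
  R: Z = R = 402 Ω
  C: Z = 1/(jωC) = -j/(ω·C) = 0 - j214.6 Ω
Step 3 — Series combination: Z_total = R + C = 402 - j214.6 Ω = 455.7∠-28.1° Ω.
Step 4 — Source phasor: V = 184∠-90.0° V = 0 - j184 V.
Step 5 — Current: I = V / Z = 0.1901 - j0.3562 A = 0.4038∠-61.9° A.
Step 6 — Complex power: S = V·I* = 65.54 - j34.99 VA.
Step 7 — Real power: P = Re(S) = 65.54 W.
Step 8 — Reactive power: Q = Im(S) = -34.99 VAR.
Step 9 — Apparent power: |S| = 74.3 VA.
Step 10 — Power factor: PF = P/|S| = 0.8822 (leading).

(a) P = 65.54 W  (b) Q = -34.99 VAR  (c) S = 74.3 VA  (d) PF = 0.8822 (leading)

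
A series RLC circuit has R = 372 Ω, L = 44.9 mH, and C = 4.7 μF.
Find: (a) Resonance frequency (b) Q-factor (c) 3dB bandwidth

Step 1 — Resonance condition Im(Z)=0 gives ω₀ = 1/√(LC).
Step 2 — ω₀ = 1/√(0.0449·4.7e-06) = 2177 rad/s.
Step 3 — f₀ = ω₀/(2π) = 346.5 Hz.
Step 4 — Series Q: Q = ω₀L/R = 2177·0.0449/372 = 0.2627.
Step 5 — 3dB bandwidth: Δω = ω₀/Q = 8285 rad/s; BW = Δω/(2π) = 1319 Hz.

(a) f₀ = 346.5 Hz  (b) Q = 0.2627  (c) BW = 1319 Hz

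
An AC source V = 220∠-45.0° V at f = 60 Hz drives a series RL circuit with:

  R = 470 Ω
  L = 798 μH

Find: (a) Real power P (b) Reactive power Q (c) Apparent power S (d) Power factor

Step 1 — Angular frequency: ω = 2π·f = 2π·60 = 377 rad/s.
Step 2 — Component impedances:
  R: Z = R = 470 Ω
  L: Z = jωL = j·377·0.000798 = 0 + j0.3008 Ω
Step 3 — Series combination: Z_total = R + L = 470 + j0.3008 Ω = 470∠0.0° Ω.
Step 4 — Source phasor: V = 220∠-45.0° V = 155.6 - j155.6 V.
Step 5 — Current: I = V / Z = 0.3308 - j0.3312 A = 0.4681∠-45.0° A.
Step 6 — Complex power: S = V·I* = 103 + j0.06591 VA.
Step 7 — Real power: P = Re(S) = 103 W.
Step 8 — Reactive power: Q = Im(S) = 0.06591 VAR.
Step 9 — Apparent power: |S| = 103 VA.
Step 10 — Power factor: PF = P/|S| = 1 (lagging).

(a) P = 103 W  (b) Q = 0.06591 VAR  (c) S = 103 VA  (d) PF = 1 (lagging)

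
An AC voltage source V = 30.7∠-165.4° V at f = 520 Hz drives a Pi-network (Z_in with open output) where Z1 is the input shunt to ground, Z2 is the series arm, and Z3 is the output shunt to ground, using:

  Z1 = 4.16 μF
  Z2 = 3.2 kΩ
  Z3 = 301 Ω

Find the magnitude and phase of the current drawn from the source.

Step 1 — Angular frequency: ω = 2π·f = 2π·520 = 3267 rad/s.
Step 2 — Component impedances:
  Z1: Z = 1/(jωC) = -j/(ω·C) = 0 - j73.57 Ω
  Z2: Z = R = 3200 Ω
  Z3: Z = R = 301 Ω
Step 3 — With open output, the series arm Z2 and the output shunt Z3 appear in series to ground: Z2 + Z3 = 3501 Ω.
Step 4 — Parallel with input shunt Z1: Z_in = Z1 || (Z2 + Z3) = 1.545 - j73.54 Ω = 73.56∠-88.8° Ω.
Step 5 — Source phasor: V = 30.7∠-165.4° V = -29.71 - j7.739 V.
Step 6 — Ohm's law: I = V / Z_total = (-29.71 - j7.739) / (1.545 - j73.54) = 0.09669 - j0.406 A.
Step 7 — Convert to polar: |I| = 0.4174 A, ∠I = -76.6°.

I = 0.4174∠-76.6° A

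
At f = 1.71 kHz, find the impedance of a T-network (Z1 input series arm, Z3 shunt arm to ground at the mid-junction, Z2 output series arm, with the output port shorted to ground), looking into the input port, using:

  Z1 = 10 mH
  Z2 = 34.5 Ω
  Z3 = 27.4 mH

Step 1 — Angular frequency: ω = 2π·f = 2π·1710 = 1.074e+04 rad/s.
Step 2 — Component impedances:
  Z1: Z = jωL = j·1.074e+04·0.01 = 0 + j107.4 Ω
  Z2: Z = R = 34.5 Ω
  Z3: Z = jωL = j·1.074e+04·0.0274 = 0 + j294.4 Ω
Step 3 — With the output port shorted to ground, the output series arm Z2 runs from the junction to ground; the shunt arm Z3 also runs from the junction to ground. They appear in parallel: Z3 || Z2 = 34.03 + j3.988 Ω.
Step 4 — Series with input arm Z1: Z_in = Z1 + (Z3 || Z2) = 34.03 + j111.4 Ω = 116.5∠73.0° Ω.

Z = 34.03 + j111.4 Ω = 116.5∠73.0° Ω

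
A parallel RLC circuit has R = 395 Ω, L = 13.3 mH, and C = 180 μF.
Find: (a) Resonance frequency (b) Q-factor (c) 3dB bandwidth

Step 1 — Resonance: ω₀ = 1/√(LC) = 1/√(0.0133·0.00018) = 646.3 rad/s.
Step 2 — f₀ = ω₀/(2π) = 102.9 Hz.
Step 3 — Parallel Q: Q = R/(ω₀L) = 395/(646.3·0.0133) = 45.95.
Step 4 — Bandwidth: Δω = ω₀/Q = 14.06 rad/s; BW = Δω/(2π) = 2.238 Hz.

(a) f₀ = 102.9 Hz  (b) Q = 45.95  (c) BW = 2.238 Hz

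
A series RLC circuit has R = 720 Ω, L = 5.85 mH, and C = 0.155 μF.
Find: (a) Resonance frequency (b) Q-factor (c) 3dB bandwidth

Step 1 — Resonance condition Im(Z)=0 gives ω₀ = 1/√(LC).
Step 2 — ω₀ = 1/√(0.00585·1.55e-07) = 3.321e+04 rad/s.
Step 3 — f₀ = ω₀/(2π) = 5285 Hz.
Step 4 — Series Q: Q = ω₀L/R = 3.321e+04·0.00585/720 = 0.2698.
Step 5 — 3dB bandwidth: Δω = ω₀/Q = 1.231e+05 rad/s; BW = Δω/(2π) = 1.959e+04 Hz.

(a) f₀ = 5285 Hz  (b) Q = 0.2698  (c) BW = 1.959e+04 Hz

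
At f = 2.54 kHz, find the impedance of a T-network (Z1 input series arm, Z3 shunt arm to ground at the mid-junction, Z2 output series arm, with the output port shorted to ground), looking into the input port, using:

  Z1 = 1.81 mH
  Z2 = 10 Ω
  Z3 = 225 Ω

Step 1 — Angular frequency: ω = 2π·f = 2π·2540 = 1.596e+04 rad/s.
Step 2 — Component impedances:
  Z1: Z = jωL = j·1.596e+04·0.00181 = 0 + j28.89 Ω
  Z2: Z = R = 10 Ω
  Z3: Z = R = 225 Ω
Step 3 — With the output port shorted to ground, the output series arm Z2 runs from the junction to ground; the shunt arm Z3 also runs from the junction to ground. They appear in parallel: Z3 || Z2 = 9.574 Ω.
Step 4 — Series with input arm Z1: Z_in = Z1 + (Z3 || Z2) = 9.574 + j28.89 Ω = 30.43∠71.7° Ω.

Z = 9.574 + j28.89 Ω = 30.43∠71.7° Ω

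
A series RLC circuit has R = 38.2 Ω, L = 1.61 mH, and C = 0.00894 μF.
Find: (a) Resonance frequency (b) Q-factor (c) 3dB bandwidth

Step 1 — Resonance condition Im(Z)=0 gives ω₀ = 1/√(LC).
Step 2 — ω₀ = 1/√(0.00161·8.94e-09) = 2.636e+05 rad/s.
Step 3 — f₀ = ω₀/(2π) = 4.195e+04 Hz.
Step 4 — Series Q: Q = ω₀L/R = 2.636e+05·0.00161/38.2 = 11.11.
Step 5 — 3dB bandwidth: Δω = ω₀/Q = 2.373e+04 rad/s; BW = Δω/(2π) = 3776 Hz.

(a) f₀ = 4.195e+04 Hz  (b) Q = 11.11  (c) BW = 3776 Hz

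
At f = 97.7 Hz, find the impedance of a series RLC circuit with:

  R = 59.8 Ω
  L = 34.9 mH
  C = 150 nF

Step 1 — Angular frequency: ω = 2π·f = 2π·97.7 = 613.9 rad/s.
Step 2 — Component impedances:
  R: Z = R = 59.8 Ω
  L: Z = jωL = j·613.9·0.0349 = 0 + j21.42 Ω
  C: Z = 1/(jωC) = -j/(ω·C) = 0 - j1.086e+04 Ω
Step 3 — Series combination: Z_total = R + L + C = 59.8 - j1.084e+04 Ω = 1.084e+04∠-89.7° Ω.

Z = 59.8 - j1.084e+04 Ω = 1.084e+04∠-89.7° Ω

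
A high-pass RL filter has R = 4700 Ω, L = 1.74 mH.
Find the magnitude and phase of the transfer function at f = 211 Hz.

Step 1 — Angular frequency: ω = 2π·211 = 1326 rad/s.
Step 2 — Transfer function: H(jω) = jωL/(R + jωL).
Step 3 — Numerator jωL = j·2.307; denominator R + jωL = 4700 + j2.307.
Step 4 — H = 2.409e-07 + j0.0004908.
Step 5 — Magnitude: |H| = 0.0004908 (-66.2 dB); phase: φ = 90.0°.

|H| = 0.0004908 (-66.2 dB), φ = 90.0°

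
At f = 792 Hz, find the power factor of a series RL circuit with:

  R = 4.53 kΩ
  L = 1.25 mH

Step 1 — Angular frequency: ω = 2π·f = 2π·792 = 4976 rad/s.
Step 2 — Component impedances:
  R: Z = R = 4530 Ω
  L: Z = jωL = j·4976·0.00125 = 0 + j6.22 Ω
Step 3 — Series combination: Z_total = R + L = 4530 + j6.22 Ω = 4530∠0.1° Ω.
Step 4 — Power factor: PF = cos(φ) = Re(Z)/|Z| = 4530/4530 = 1.
Step 5 — Type: Im(Z) = 6.22 ⇒ lagging (phase φ = 0.1°).

PF = 1 (lagging, φ = 0.1°)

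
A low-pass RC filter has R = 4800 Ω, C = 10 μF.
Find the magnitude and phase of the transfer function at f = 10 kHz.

Step 1 — Angular frequency: ω = 2π·1e+04 = 6.283e+04 rad/s.
Step 2 — Transfer function: H(jω) = 1/(1 + jωRC).
Step 3 — Denominator: 1 + jωRC = 1 + j·6.283e+04·4800·1e-05 = 1 + j3016.
Step 4 — H = 1.099e-07 - j0.0003316.
Step 5 — Magnitude: |H| = 0.0003316 (-69.6 dB); phase: φ = -90.0°.

|H| = 0.0003316 (-69.6 dB), φ = -90.0°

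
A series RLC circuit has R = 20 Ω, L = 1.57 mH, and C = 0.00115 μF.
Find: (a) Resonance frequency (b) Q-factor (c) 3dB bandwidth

Step 1 — Resonance: ω₀ = 1/√(LC) = 1/√(0.00157·1.15e-09) = 7.442e+05 rad/s.
Step 2 — f₀ = ω₀/(2π) = 1.184e+05 Hz.
Step 3 — Series Q: Q = ω₀L/R = 7.442e+05·0.00157/20 = 58.42.
Step 4 — Bandwidth: Δω = ω₀/Q = 1.274e+04 rad/s; BW = Δω/(2π) = 2027 Hz.

(a) f₀ = 1.184e+05 Hz  (b) Q = 58.42  (c) BW = 2027 Hz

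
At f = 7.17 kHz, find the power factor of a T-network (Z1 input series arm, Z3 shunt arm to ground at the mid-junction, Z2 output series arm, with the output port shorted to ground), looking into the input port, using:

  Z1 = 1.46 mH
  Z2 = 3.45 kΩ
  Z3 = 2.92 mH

Step 1 — Angular frequency: ω = 2π·f = 2π·7170 = 4.505e+04 rad/s.
Step 2 — Component impedances:
  Z1: Z = jωL = j·4.505e+04·0.00146 = 0 + j65.77 Ω
  Z2: Z = R = 3450 Ω
  Z3: Z = jωL = j·4.505e+04·0.00292 = 0 + j131.5 Ω
Step 3 — With the output port shorted to ground, the output series arm Z2 runs from the junction to ground; the shunt arm Z3 also runs from the junction to ground. They appear in parallel: Z3 || Z2 = 5.009 + j131.4 Ω.
Step 4 — Series with input arm Z1: Z_in = Z1 + (Z3 || Z2) = 5.009 + j197.1 Ω = 197.2∠88.5° Ω.
Step 5 — Power factor: PF = cos(φ) = Re(Z)/|Z| = 5.009/197.2 = 0.0254.
Step 6 — Type: Im(Z) = 197.1 ⇒ lagging (phase φ = 88.5°).

PF = 0.0254 (lagging, φ = 88.5°)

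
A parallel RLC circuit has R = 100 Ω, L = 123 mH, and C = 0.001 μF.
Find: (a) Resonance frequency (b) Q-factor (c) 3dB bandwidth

Step 1 — Resonance: ω₀ = 1/√(LC) = 1/√(0.123·1e-09) = 9.017e+04 rad/s.
Step 2 — f₀ = ω₀/(2π) = 1.435e+04 Hz.
Step 3 — Parallel Q: Q = R/(ω₀L) = 100/(9.017e+04·0.123) = 0.009017.
Step 4 — Bandwidth: Δω = ω₀/Q = 1e+07 rad/s; BW = Δω/(2π) = 1.592e+06 Hz.

(a) f₀ = 1.435e+04 Hz  (b) Q = 0.009017  (c) BW = 1.592e+06 Hz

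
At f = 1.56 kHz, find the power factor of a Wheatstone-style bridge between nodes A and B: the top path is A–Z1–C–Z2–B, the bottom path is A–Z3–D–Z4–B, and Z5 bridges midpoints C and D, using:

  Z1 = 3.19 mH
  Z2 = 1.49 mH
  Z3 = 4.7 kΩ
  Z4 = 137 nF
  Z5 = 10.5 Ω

Step 1 — Angular frequency: ω = 2π·f = 2π·1560 = 9802 rad/s.
Step 2 — Component impedances:
  Z1: Z = jωL = j·9802·0.00319 = 0 + j31.27 Ω
  Z2: Z = jωL = j·9802·0.00149 = 0 + j14.6 Ω
  Z3: Z = R = 4700 Ω
  Z4: Z = 1/(jωC) = -j/(ω·C) = 0 - j744.7 Ω
  Z5: Z = R = 10.5 Ω
Step 3 — Bridge requires nodal analysis (the Z5 bridge couples midpoints C and D, so the two paths cannot be reduced to a simple series/parallel combination). Setting node B to ground and injecting 1 A at node A, the 3-node admittance system at A, C, D solves to V_A = Z_AB = 0.2118 + j46.17 Ω = 46.17∠89.7° Ω.
Step 4 — Power factor: PF = cos(φ) = Re(Z)/|Z| = 0.21179/46.166 = 0.004588.
Step 5 — Type: Im(Z) = 46.17 ⇒ lagging (phase φ = 89.7°).

PF = 0.004588 (lagging, φ = 89.7°)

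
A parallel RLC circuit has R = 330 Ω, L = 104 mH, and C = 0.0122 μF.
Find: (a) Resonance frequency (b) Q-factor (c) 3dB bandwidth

Step 1 — Resonance: ω₀ = 1/√(LC) = 1/√(0.104·1.22e-08) = 2.807e+04 rad/s.
Step 2 — f₀ = ω₀/(2π) = 4468 Hz.
Step 3 — Parallel Q: Q = R/(ω₀L) = 330/(2.807e+04·0.104) = 0.113.
Step 4 — Bandwidth: Δω = ω₀/Q = 2.484e+05 rad/s; BW = Δω/(2π) = 3.953e+04 Hz.

(a) f₀ = 4468 Hz  (b) Q = 0.113  (c) BW = 3.953e+04 Hz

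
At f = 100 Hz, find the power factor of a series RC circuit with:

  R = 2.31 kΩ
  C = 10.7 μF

Step 1 — Angular frequency: ω = 2π·f = 2π·100 = 628.3 rad/s.
Step 2 — Component impedances:
  R: Z = R = 2310 Ω
  C: Z = 1/(jωC) = -j/(ω·C) = 0 - j148.7 Ω
Step 3 — Series combination: Z_total = R + C = 2310 - j148.7 Ω = 2315∠-3.7° Ω.
Step 4 — Power factor: PF = cos(φ) = Re(Z)/|Z| = 2310/2314.8 = 0.9979.
Step 5 — Type: Im(Z) = -148.7 ⇒ leading (phase φ = -3.7°).

PF = 0.9979 (leading, φ = -3.7°)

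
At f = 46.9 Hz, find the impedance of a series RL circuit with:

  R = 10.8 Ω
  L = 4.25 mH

Step 1 — Angular frequency: ω = 2π·f = 2π·46.9 = 294.7 rad/s.
Step 2 — Component impedances:
  R: Z = R = 10.8 Ω
  L: Z = jωL = j·294.7·0.00425 = 0 + j1.252 Ω
Step 3 — Series combination: Z_total = R + L = 10.8 + j1.252 Ω = 10.87∠6.6° Ω.

Z = 10.8 + j1.252 Ω = 10.87∠6.6° Ω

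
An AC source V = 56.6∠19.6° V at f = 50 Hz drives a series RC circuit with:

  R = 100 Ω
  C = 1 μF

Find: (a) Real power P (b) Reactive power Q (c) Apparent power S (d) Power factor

Step 1 — Angular frequency: ω = 2π·f = 2π·50 = 314.2 rad/s.
Step 2 — Component impedances:
  R: Z = R = 100 Ω
  C: Z = 1/(jωC) = -j/(ω·C) = 0 - j3183 Ω
Step 3 — Series combination: Z_total = R + C = 100 - j3183 Ω = 3185∠-88.2° Ω.
Step 4 — Source phasor: V = 56.6∠19.6° V = 53.32 + j18.99 V.
Step 5 — Current: I = V / Z = -0.005433 + j0.01692 A = 0.01777∠107.8° A.
Step 6 — Complex power: S = V·I* = 0.03159 - j1.005 VA.
Step 7 — Real power: P = Re(S) = 0.03159 W.
Step 8 — Reactive power: Q = Im(S) = -1.005 VAR.
Step 9 — Apparent power: |S| = 1.006 VA.
Step 10 — Power factor: PF = P/|S| = 0.0314 (leading).

(a) P = 0.03159 W  (b) Q = -1.005 VAR  (c) S = 1.006 VA  (d) PF = 0.0314 (leading)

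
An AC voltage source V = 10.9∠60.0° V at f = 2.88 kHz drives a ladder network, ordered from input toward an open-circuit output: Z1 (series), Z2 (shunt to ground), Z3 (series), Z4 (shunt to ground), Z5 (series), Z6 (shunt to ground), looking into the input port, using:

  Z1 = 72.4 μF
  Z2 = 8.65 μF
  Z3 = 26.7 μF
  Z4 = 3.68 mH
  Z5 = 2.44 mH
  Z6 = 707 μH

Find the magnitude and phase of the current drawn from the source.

Step 1 — Angular frequency: ω = 2π·f = 2π·2880 = 1.81e+04 rad/s.
Step 2 — Component impedances:
  Z1: Z = 1/(jωC) = -j/(ω·C) = 0 - j0.7633 Ω
  Z2: Z = 1/(jωC) = -j/(ω·C) = 0 - j6.389 Ω
  Z3: Z = 1/(jωC) = -j/(ω·C) = 0 - j2.07 Ω
  Z4: Z = jωL = j·1.81e+04·0.00368 = 0 + j66.59 Ω
  Z5: Z = jωL = j·1.81e+04·0.00244 = 0 + j44.15 Ω
  Z6: Z = jωL = j·1.81e+04·0.000707 = 0 + j12.79 Ω
Step 3 — Ladder network (open output): work backward from the far end, alternating series and parallel combinations. Z_in = 0 - j8.987 Ω = 8.987∠-90.0° Ω.
Step 4 — Source phasor: V = 10.9∠60.0° V = 5.45 + j9.44 V.
Step 5 — Ohm's law: I = V / Z_total = (5.45 + j9.44) / (0 - j8.987) = -1.05 + j0.6064 A.
Step 6 — Convert to polar: |I| = 1.213 A, ∠I = 150.0°.

I = 1.213∠150.0° A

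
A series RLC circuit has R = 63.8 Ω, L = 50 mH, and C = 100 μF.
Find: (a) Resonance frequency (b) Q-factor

Step 1 — Resonance condition Im(Z)=0 gives ω₀ = 1/√(LC).
Step 2 — ω₀ = 1/√(0.05·0.0001) = 447.2 rad/s.
Step 3 — f₀ = ω₀/(2π) = 71.18 Hz.
Step 4 — Series Q: Q = ω₀L/R = 447.2·0.05/63.8 = 0.3505.

(a) f₀ = 71.18 Hz  (b) Q = 0.3505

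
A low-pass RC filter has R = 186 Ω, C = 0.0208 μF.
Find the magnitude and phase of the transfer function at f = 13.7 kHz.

Step 1 — Angular frequency: ω = 2π·1.37e+04 = 8.608e+04 rad/s.
Step 2 — Transfer function: H(jω) = 1/(1 + jωRC).
Step 3 — Denominator: 1 + jωRC = 1 + j·8.608e+04·186·2.08e-08 = 1 + j0.333.
Step 4 — H = 0.9002 - j0.2998.
Step 5 — Magnitude: |H| = 0.9488 (-0.5 dB); phase: φ = -18.4°.

|H| = 0.9488 (-0.5 dB), φ = -18.4°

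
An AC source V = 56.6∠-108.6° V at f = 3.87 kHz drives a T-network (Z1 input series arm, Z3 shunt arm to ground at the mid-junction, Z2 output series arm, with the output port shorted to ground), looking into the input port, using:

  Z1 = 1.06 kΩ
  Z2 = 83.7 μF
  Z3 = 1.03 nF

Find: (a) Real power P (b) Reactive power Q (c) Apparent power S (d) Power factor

Step 1 — Angular frequency: ω = 2π·f = 2π·3870 = 2.432e+04 rad/s.
Step 2 — Component impedances:
  Z1: Z = R = 1060 Ω
  Z2: Z = 1/(jωC) = -j/(ω·C) = 0 - j0.4913 Ω
  Z3: Z = 1/(jωC) = -j/(ω·C) = 0 - j3.993e+04 Ω
Step 3 — With the output port shorted to ground, the output series arm Z2 runs from the junction to ground; the shunt arm Z3 also runs from the junction to ground. They appear in parallel: Z3 || Z2 = 0 - j0.4913 Ω.
Step 4 — Series with input arm Z1: Z_in = Z1 + (Z3 || Z2) = 1060 - j0.4913 Ω = 1060∠-0.0° Ω.
Step 5 — Source phasor: V = 56.6∠-108.6° V = -18.05 - j53.64 V.
Step 6 — Current: I = V / Z = -0.01701 - j0.05062 A = 0.0534∠-108.6° A.
Step 7 — Complex power: S = V·I* = 3.022 - j0.001401 VA.
Step 8 — Real power: P = Re(S) = 3.022 W.
Step 9 — Reactive power: Q = Im(S) = -0.001401 VAR.
Step 10 — Apparent power: |S| = 3.022 VA.
Step 11 — Power factor: PF = P/|S| = 1 (leading).

(a) P = 3.022 W  (b) Q = -0.001401 VAR  (c) S = 3.022 VA  (d) PF = 1 (leading)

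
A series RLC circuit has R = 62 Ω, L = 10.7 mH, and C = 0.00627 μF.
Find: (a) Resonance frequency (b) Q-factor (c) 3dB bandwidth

Step 1 — Resonance: ω₀ = 1/√(LC) = 1/√(0.0107·6.27e-09) = 1.221e+05 rad/s.
Step 2 — f₀ = ω₀/(2π) = 1.943e+04 Hz.
Step 3 — Series Q: Q = ω₀L/R = 1.221e+05·0.0107/62 = 21.07.
Step 4 — Bandwidth: Δω = ω₀/Q = 5794 rad/s; BW = Δω/(2π) = 922.2 Hz.

(a) f₀ = 1.943e+04 Hz  (b) Q = 21.07  (c) BW = 922.2 Hz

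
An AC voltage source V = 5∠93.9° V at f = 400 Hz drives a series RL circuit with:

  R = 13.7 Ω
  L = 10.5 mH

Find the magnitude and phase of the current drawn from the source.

Step 1 — Angular frequency: ω = 2π·f = 2π·400 = 2513 rad/s.
Step 2 — Component impedances:
  R: Z = R = 13.7 Ω
  L: Z = jωL = j·2513·0.0105 = 0 + j26.39 Ω
Step 3 — Series combination: Z_total = R + L = 13.7 + j26.39 Ω = 29.73∠62.6° Ω.
Step 4 — Source phasor: V = 5∠93.9° V = -0.3401 + j4.988 V.
Step 5 — Ohm's law: I = V / Z_total = (-0.3401 + j4.988) / (13.7 + j26.39) = 0.1436 + j0.08745 A.
Step 6 — Convert to polar: |I| = 0.1682 A, ∠I = 31.3°.

I = 0.1682∠31.3° A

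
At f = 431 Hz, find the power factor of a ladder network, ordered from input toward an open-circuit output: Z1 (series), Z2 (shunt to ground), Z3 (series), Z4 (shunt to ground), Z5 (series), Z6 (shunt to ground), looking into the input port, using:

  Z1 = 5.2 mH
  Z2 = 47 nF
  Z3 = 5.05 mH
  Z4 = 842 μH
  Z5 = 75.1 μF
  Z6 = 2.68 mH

Step 1 — Angular frequency: ω = 2π·f = 2π·431 = 2708 rad/s.
Step 2 — Component impedances:
  Z1: Z = jωL = j·2708·0.0052 = 0 + j14.08 Ω
  Z2: Z = 1/(jωC) = -j/(ω·C) = 0 - j7857 Ω
  Z3: Z = jωL = j·2708·0.00505 = 0 + j13.68 Ω
  Z4: Z = jωL = j·2708·0.000842 = 0 + j2.28 Ω
  Z5: Z = 1/(jωC) = -j/(ω·C) = 0 - j4.917 Ω
  Z6: Z = jωL = j·2708·0.00268 = 0 + j7.258 Ω
Step 3 — Ladder network (open output): work backward from the far end, alternating series and parallel combinations. Z_in = 0 + j28.94 Ω = 28.94∠90.0° Ω.
Step 4 — Power factor: PF = cos(φ) = Re(Z)/|Z| = 0/28.94 = 0.
Step 5 — Type: Im(Z) = 28.94 ⇒ lagging (phase φ = 90.0°).

PF = 0 (lagging, φ = 90.0°)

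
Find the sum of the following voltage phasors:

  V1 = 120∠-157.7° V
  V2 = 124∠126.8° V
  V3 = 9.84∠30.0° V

Step 1 — Convert each phasor to rectangular form:
  V1 = 120·(cos(-157.7°) + j·sin(-157.7°)) = -111 - j45.53 V
  V2 = 124·(cos(126.8°) + j·sin(126.8°)) = -74.28 + j99.29 V
  V3 = 9.84·(cos(30.0°) + j·sin(30.0°)) = 8.522 + j4.92 V
Step 2 — Sum components: V_total = -176.8 + j58.68 V.
Step 3 — Convert to polar: |V_total| = 186.3 V, ∠V_total = 161.6°.

V_total = 186.3∠161.6° V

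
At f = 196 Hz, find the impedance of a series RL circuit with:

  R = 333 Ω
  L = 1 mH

Step 1 — Angular frequency: ω = 2π·f = 2π·196 = 1232 rad/s.
Step 2 — Component impedances:
  R: Z = R = 333 Ω
  L: Z = jωL = j·1232·0.001 = 0 + j1.232 Ω
Step 3 — Series combination: Z_total = R + L = 333 + j1.232 Ω = 333∠0.2° Ω.

Z = 333 + j1.232 Ω = 333∠0.2° Ω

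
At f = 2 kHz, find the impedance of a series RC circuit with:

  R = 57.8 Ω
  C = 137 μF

Step 1 — Angular frequency: ω = 2π·f = 2π·2000 = 1.257e+04 rad/s.
Step 2 — Component impedances:
  R: Z = R = 57.8 Ω
  C: Z = 1/(jωC) = -j/(ω·C) = 0 - j0.5809 Ω
Step 3 — Series combination: Z_total = R + C = 57.8 - j0.5809 Ω = 57.8∠-0.6° Ω.

Z = 57.8 - j0.5809 Ω = 57.8∠-0.6° Ω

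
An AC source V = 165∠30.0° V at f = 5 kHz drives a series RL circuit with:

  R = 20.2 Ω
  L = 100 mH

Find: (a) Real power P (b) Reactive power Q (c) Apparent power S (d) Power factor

Step 1 — Angular frequency: ω = 2π·f = 2π·5000 = 3.142e+04 rad/s.
Step 2 — Component impedances:
  R: Z = R = 20.2 Ω
  L: Z = jωL = j·3.142e+04·0.1 = 0 + j3142 Ω
Step 3 — Series combination: Z_total = R + L = 20.2 + j3142 Ω = 3142∠89.6° Ω.
Step 4 — Source phasor: V = 165∠30.0° V = 142.9 + j82.5 V.
Step 5 — Current: I = V / Z = 0.02655 - j0.04531 A = 0.05252∠-59.6° A.
Step 6 — Complex power: S = V·I* = 0.05572 + j8.666 VA.
Step 7 — Real power: P = Re(S) = 0.05572 W.
Step 8 — Reactive power: Q = Im(S) = 8.666 VAR.
Step 9 — Apparent power: |S| = 8.666 VA.
Step 10 — Power factor: PF = P/|S| = 0.00643 (lagging).

(a) P = 0.05572 W  (b) Q = 8.666 VAR  (c) S = 8.666 VA  (d) PF = 0.00643 (lagging)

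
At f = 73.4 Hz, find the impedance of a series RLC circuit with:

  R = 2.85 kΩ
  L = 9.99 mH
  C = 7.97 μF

Step 1 — Angular frequency: ω = 2π·f = 2π·73.4 = 461.2 rad/s.
Step 2 — Component impedances:
  R: Z = R = 2850 Ω
  L: Z = jωL = j·461.2·0.00999 = 0 + j4.607 Ω
  C: Z = 1/(jωC) = -j/(ω·C) = 0 - j272.1 Ω
Step 3 — Series combination: Z_total = R + L + C = 2850 - j267.5 Ω = 2863∠-5.4° Ω.

Z = 2850 - j267.5 Ω = 2863∠-5.4° Ω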